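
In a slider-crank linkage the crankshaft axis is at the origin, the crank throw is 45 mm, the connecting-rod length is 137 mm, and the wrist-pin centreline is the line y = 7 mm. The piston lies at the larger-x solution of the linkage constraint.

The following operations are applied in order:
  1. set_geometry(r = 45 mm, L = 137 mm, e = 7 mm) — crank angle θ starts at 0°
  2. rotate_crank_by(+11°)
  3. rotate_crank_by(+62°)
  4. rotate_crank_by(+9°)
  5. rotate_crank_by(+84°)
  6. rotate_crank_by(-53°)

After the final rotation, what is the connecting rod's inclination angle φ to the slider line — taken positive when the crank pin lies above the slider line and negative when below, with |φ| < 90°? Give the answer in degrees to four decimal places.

set_geometry: r = 45 mm, L = 137 mm, e = 7 mm; θ ← 0°
rotate_crank_by(+11°): θ ← 0° +11° = 11°
rotate_crank_by(+62°): θ ← 11° +62° = 73°
rotate_crank_by(+9°): θ ← 73° +9° = 82°
rotate_crank_by(+84°): θ ← 82° +84° = 166°
rotate_crank_by(-53°): θ ← 166° -53° = 113°
crank pin P = (r cos θ, r sin θ) = (-17.582901, 41.422718)
h = r sin θ − e = 41.422718 − 7 = 34.422718
sin φ = h / L = 34.422718 / 137 = 0.25126072
φ = arcsin(0.25126072) = 14.552128°

14.5521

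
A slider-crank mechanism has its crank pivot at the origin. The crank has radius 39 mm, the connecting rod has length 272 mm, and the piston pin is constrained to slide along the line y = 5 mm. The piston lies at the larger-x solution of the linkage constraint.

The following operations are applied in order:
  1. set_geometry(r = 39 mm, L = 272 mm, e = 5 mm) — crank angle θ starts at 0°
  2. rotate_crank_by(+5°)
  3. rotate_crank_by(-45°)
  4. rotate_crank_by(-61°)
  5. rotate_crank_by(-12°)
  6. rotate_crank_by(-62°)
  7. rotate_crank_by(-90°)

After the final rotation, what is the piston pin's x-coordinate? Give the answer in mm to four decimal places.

266.4862

set_geometry: r = 39 mm, L = 272 mm, e = 5 mm; θ ← 0°
rotate_crank_by(+5°): θ ← 0° +5° = 5°
rotate_crank_by(-45°): θ ← 5° -45° = -40°
rotate_crank_by(-61°): θ ← -40° -61° = -101°
rotate_crank_by(-12°): θ ← -101° -12° = -113°
rotate_crank_by(-62°): θ ← -113° -62° = -175°
rotate_crank_by(-90°): θ ← -175° -90° = -265°
crank pin P = (r cos θ, r sin θ) = (-3.399074, 38.851593)
h = r sin θ − e = 38.851593 − 5 = 33.851593
x = r cos θ + √(L² − h²) = -3.399074 + √(73984.0 − 1145.9304) = -3.399074 + 269.885290 = 266.486216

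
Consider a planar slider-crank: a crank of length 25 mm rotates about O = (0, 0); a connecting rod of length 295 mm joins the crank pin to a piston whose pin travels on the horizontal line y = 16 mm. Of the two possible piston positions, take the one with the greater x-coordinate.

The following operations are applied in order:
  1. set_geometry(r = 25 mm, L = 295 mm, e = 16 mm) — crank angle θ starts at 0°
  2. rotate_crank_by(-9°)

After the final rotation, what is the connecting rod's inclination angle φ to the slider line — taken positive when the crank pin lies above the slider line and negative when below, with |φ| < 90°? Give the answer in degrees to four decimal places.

set_geometry: r = 25 mm, L = 295 mm, e = 16 mm; θ ← 0°
rotate_crank_by(-9°): θ ← 0° -9° = -9°
crank pin P = (r cos θ, r sin θ) = (24.692209, -3.910862)
h = r sin θ − e = -3.910862 − 16 = -19.910862
sin φ = h / L = -19.910862 / 295 = -0.06749445
φ = arcsin(-0.06749445) = -3.870089°

-3.8701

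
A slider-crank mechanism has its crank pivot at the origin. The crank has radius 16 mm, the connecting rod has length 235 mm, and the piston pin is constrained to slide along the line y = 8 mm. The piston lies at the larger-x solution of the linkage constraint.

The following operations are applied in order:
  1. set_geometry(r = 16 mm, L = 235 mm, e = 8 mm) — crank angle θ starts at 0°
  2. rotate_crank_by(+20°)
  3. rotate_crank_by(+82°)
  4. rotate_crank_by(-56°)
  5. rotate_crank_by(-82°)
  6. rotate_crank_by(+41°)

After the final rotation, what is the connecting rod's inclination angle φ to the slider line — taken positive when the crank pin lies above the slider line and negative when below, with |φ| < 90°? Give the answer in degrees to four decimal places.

set_geometry: r = 16 mm, L = 235 mm, e = 8 mm; θ ← 0°
rotate_crank_by(+20°): θ ← 0° +20° = 20°
rotate_crank_by(+82°): θ ← 20° +82° = 102°
rotate_crank_by(-56°): θ ← 102° -56° = 46°
rotate_crank_by(-82°): θ ← 46° -82° = -36°
rotate_crank_by(+41°): θ ← -36° +41° = 5°
crank pin P = (r cos θ, r sin θ) = (15.939115, 1.394492)
h = r sin θ − e = 1.394492 − 8 = -6.605508
sin φ = h / L = -6.605508 / 235 = -0.02810855
φ = arcsin(-0.02810855) = -1.610713°

-1.6107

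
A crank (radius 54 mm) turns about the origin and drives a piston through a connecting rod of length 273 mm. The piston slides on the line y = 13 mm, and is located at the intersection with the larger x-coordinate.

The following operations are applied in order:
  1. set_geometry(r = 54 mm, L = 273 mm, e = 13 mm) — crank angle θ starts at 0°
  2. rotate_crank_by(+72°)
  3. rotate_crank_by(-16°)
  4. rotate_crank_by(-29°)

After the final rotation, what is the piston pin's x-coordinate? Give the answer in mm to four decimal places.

320.8714

set_geometry: r = 54 mm, L = 273 mm, e = 13 mm; θ ← 0°
rotate_crank_by(+72°): θ ← 0° +72° = 72°
rotate_crank_by(-16°): θ ← 72° -16° = 56°
rotate_crank_by(-29°): θ ← 56° -29° = 27°
crank pin P = (r cos θ, r sin θ) = (48.114352, 24.515487)
h = r sin θ − e = 24.515487 − 13 = 11.515487
x = r cos θ + √(L² − h²) = 48.114352 + √(74529.0 − 132.6064) = 48.114352 + 272.757023 = 320.871375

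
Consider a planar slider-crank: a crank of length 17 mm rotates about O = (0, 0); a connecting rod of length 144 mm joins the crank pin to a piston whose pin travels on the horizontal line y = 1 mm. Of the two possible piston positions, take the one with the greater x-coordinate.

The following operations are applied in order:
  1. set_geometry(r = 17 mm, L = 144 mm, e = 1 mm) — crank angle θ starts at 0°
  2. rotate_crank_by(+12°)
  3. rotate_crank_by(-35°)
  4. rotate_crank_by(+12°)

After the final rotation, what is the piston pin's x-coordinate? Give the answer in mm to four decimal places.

160.6251

set_geometry: r = 17 mm, L = 144 mm, e = 1 mm; θ ← 0°
rotate_crank_by(+12°): θ ← 0° +12° = 12°
rotate_crank_by(-35°): θ ← 12° -35° = -23°
rotate_crank_by(+12°): θ ← -23° +12° = -11°
crank pin P = (r cos θ, r sin θ) = (16.687662, -3.243753)
h = r sin θ − e = -3.243753 − 1 = -4.243753
x = r cos θ + √(L² − h²) = 16.687662 + √(20736.0 − 18.0094) = 16.687662 + 143.937454 = 160.625116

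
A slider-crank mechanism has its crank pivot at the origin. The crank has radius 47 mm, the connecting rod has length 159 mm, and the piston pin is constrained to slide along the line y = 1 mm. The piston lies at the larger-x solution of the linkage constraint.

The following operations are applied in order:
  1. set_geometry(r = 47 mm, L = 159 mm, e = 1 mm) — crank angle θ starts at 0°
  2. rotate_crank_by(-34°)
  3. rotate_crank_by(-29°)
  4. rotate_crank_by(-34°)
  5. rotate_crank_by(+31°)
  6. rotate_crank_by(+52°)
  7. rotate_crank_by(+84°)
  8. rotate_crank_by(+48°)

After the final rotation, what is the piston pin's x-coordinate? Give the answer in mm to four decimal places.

131.6907

set_geometry: r = 47 mm, L = 159 mm, e = 1 mm; θ ← 0°
rotate_crank_by(-34°): θ ← 0° -34° = -34°
rotate_crank_by(-29°): θ ← -34° -29° = -63°
rotate_crank_by(-34°): θ ← -63° -34° = -97°
rotate_crank_by(+31°): θ ← -97° +31° = -66°
rotate_crank_by(+52°): θ ← -66° +52° = -14°
rotate_crank_by(+84°): θ ← -14° +84° = 70°
rotate_crank_by(+48°): θ ← 70° +48° = 118°
crank pin P = (r cos θ, r sin θ) = (-22.065163, 41.498537)
h = r sin θ − e = 41.498537 − 1 = 40.498537
x = r cos θ + √(L² − h²) = -22.065163 + √(25281.0 − 1640.1315) = -22.065163 + 153.755873 = 131.690710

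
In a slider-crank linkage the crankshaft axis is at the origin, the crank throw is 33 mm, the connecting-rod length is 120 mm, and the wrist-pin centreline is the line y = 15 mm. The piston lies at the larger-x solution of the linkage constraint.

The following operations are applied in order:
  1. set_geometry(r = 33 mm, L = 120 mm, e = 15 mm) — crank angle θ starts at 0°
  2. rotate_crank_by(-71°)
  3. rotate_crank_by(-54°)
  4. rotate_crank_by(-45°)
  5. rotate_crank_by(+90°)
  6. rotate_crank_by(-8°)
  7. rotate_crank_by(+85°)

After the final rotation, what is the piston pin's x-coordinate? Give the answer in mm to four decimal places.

151.7832

set_geometry: r = 33 mm, L = 120 mm, e = 15 mm; θ ← 0°
rotate_crank_by(-71°): θ ← 0° -71° = -71°
rotate_crank_by(-54°): θ ← -71° -54° = -125°
rotate_crank_by(-45°): θ ← -125° -45° = -170°
rotate_crank_by(+90°): θ ← -170° +90° = -80°
rotate_crank_by(-8°): θ ← -80° -8° = -88°
rotate_crank_by(+85°): θ ← -88° +85° = -3°
crank pin P = (r cos θ, r sin θ) = (32.954775, -1.727087)
h = r sin θ − e = -1.727087 − 15 = -16.727087
x = r cos θ + √(L² − h²) = 32.954775 + √(14400.0 − 279.7954) = 32.954775 + 118.828467 = 151.783242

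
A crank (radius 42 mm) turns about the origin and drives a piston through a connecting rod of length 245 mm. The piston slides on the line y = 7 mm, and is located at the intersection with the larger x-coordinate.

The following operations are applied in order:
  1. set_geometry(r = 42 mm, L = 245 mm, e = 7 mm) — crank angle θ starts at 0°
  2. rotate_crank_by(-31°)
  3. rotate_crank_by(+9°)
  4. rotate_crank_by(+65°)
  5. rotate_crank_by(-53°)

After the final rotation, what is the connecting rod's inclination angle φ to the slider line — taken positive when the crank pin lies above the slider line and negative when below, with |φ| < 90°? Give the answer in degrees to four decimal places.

set_geometry: r = 42 mm, L = 245 mm, e = 7 mm; θ ← 0°
rotate_crank_by(-31°): θ ← 0° -31° = -31°
rotate_crank_by(+9°): θ ← -31° +9° = -22°
rotate_crank_by(+65°): θ ← -22° +65° = 43°
rotate_crank_by(-53°): θ ← 43° -53° = -10°
crank pin P = (r cos θ, r sin θ) = (41.361926, -7.293223)
h = r sin θ − e = -7.293223 − 7 = -14.293223
sin φ = h / L = -14.293223 / 245 = -0.05833969
φ = arcsin(-0.05833969) = -3.344517°

-3.3445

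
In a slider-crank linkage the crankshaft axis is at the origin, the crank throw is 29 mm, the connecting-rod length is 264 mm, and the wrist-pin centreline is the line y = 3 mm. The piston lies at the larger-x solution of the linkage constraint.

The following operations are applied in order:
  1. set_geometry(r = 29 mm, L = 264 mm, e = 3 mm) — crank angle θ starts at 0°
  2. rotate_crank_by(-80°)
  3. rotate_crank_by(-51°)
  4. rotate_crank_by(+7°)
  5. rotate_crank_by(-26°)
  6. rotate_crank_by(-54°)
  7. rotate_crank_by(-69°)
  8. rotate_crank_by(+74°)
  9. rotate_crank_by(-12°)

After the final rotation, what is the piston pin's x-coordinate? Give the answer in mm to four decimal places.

238.8722

set_geometry: r = 29 mm, L = 264 mm, e = 3 mm; θ ← 0°
rotate_crank_by(-80°): θ ← 0° -80° = -80°
rotate_crank_by(-51°): θ ← -80° -51° = -131°
rotate_crank_by(+7°): θ ← -131° +7° = -124°
rotate_crank_by(-26°): θ ← -124° -26° = -150°
rotate_crank_by(-54°): θ ← -150° -54° = -204°
rotate_crank_by(-69°): θ ← -204° -69° = -273°
rotate_crank_by(+74°): θ ← -273° +74° = -199°
rotate_crank_by(-12°): θ ← -199° -12° = -211°
crank pin P = (r cos θ, r sin θ) = (-24.857852, 14.936104)
h = r sin θ − e = 14.936104 − 3 = 11.936104
x = r cos θ + √(L² − h²) = -24.857852 + √(69696.0 − 142.4706) = -24.857852 + 263.730031 = 238.872180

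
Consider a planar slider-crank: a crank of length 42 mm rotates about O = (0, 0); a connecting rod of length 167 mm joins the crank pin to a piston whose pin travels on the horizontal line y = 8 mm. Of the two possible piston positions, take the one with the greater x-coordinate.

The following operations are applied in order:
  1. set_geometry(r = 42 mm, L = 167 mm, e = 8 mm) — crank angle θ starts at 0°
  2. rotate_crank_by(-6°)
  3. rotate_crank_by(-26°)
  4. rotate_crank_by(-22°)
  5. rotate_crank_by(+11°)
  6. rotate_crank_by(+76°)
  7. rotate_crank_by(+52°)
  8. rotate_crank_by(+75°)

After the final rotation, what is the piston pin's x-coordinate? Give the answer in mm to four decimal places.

127.4116

set_geometry: r = 42 mm, L = 167 mm, e = 8 mm; θ ← 0°
rotate_crank_by(-6°): θ ← 0° -6° = -6°
rotate_crank_by(-26°): θ ← -6° -26° = -32°
rotate_crank_by(-22°): θ ← -32° -22° = -54°
rotate_crank_by(+11°): θ ← -54° +11° = -43°
rotate_crank_by(+76°): θ ← -43° +76° = 33°
rotate_crank_by(+52°): θ ← 33° +52° = 85°
rotate_crank_by(+75°): θ ← 85° +75° = 160°
crank pin P = (r cos θ, r sin θ) = (-39.467090, 14.364846)
h = r sin θ − e = 14.364846 − 8 = 6.364846
x = r cos θ + √(L² − h²) = -39.467090 + √(27889.0 − 40.5113) = -39.467090 + 166.878665 = 127.411575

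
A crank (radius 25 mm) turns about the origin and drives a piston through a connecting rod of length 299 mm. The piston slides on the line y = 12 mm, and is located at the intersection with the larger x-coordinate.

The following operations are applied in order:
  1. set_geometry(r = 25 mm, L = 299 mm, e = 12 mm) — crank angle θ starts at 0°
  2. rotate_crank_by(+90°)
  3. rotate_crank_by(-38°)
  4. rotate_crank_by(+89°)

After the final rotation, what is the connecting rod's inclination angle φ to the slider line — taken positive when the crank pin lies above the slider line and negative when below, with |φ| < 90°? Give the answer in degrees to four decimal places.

0.7154

set_geometry: r = 25 mm, L = 299 mm, e = 12 mm; θ ← 0°
rotate_crank_by(+90°): θ ← 0° +90° = 90°
rotate_crank_by(-38°): θ ← 90° -38° = 52°
rotate_crank_by(+89°): θ ← 52° +89° = 141°
crank pin P = (r cos θ, r sin θ) = (-19.428649, 15.733010)
h = r sin θ − e = 15.733010 − 12 = 3.733010
sin φ = h / L = 3.733010 / 299 = 0.01248498
φ = arcsin(0.01248498) = 0.715355°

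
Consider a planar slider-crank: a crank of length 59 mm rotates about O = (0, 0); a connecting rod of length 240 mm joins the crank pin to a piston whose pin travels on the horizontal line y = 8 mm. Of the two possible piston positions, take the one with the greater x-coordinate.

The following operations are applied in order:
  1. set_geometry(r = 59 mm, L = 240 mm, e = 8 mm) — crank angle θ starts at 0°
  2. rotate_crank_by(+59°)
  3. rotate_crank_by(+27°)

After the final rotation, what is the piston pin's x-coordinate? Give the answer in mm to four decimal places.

238.6655

set_geometry: r = 59 mm, L = 240 mm, e = 8 mm; θ ← 0°
rotate_crank_by(+59°): θ ← 0° +59° = 59°
rotate_crank_by(+27°): θ ← 59° +27° = 86°
crank pin P = (r cos θ, r sin θ) = (4.115632, 58.856279)
h = r sin θ − e = 58.856279 − 8 = 50.856279
x = r cos θ + √(L² − h²) = 4.115632 + √(57600.0 − 2586.3611) = 4.115632 + 234.549864 = 238.665496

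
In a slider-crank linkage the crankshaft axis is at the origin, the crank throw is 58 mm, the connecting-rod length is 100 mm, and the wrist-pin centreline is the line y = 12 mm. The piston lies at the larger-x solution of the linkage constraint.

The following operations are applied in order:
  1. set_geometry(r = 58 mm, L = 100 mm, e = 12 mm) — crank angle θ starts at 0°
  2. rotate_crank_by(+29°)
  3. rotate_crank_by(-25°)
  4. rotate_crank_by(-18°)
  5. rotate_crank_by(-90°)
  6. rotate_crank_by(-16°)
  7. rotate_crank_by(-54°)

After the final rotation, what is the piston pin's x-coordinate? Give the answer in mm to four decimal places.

set_geometry: r = 58 mm, L = 100 mm, e = 12 mm; θ ← 0°
rotate_crank_by(+29°): θ ← 0° +29° = 29°
rotate_crank_by(-25°): θ ← 29° -25° = 4°
rotate_crank_by(-18°): θ ← 4° -18° = -14°
rotate_crank_by(-90°): θ ← -14° -90° = -104°
rotate_crank_by(-16°): θ ← -104° -16° = -120°
rotate_crank_by(-54°): θ ← -120° -54° = -174°
crank pin P = (r cos θ, r sin θ) = (-57.682270, -6.062651)
h = r sin θ − e = -6.062651 − 12 = -18.062651
x = r cos θ + √(L² − h²) = -57.682270 + √(10000.0 − 326.2594) = -57.682270 + 98.355176 = 40.672906

40.6729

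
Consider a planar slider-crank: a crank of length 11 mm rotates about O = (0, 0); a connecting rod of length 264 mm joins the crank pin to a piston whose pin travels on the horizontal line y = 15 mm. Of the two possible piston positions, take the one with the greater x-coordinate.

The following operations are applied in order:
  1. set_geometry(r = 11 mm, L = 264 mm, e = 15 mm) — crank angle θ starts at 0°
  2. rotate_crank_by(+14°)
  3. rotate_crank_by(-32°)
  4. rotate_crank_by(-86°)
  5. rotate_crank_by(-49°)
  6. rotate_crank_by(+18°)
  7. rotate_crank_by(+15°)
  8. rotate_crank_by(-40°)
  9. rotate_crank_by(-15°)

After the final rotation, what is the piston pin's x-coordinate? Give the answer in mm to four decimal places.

set_geometry: r = 11 mm, L = 264 mm, e = 15 mm; θ ← 0°
rotate_crank_by(+14°): θ ← 0° +14° = 14°
rotate_crank_by(-32°): θ ← 14° -32° = -18°
rotate_crank_by(-86°): θ ← -18° -86° = -104°
rotate_crank_by(-49°): θ ← -104° -49° = -153°
rotate_crank_by(+18°): θ ← -153° +18° = -135°
rotate_crank_by(+15°): θ ← -135° +15° = -120°
rotate_crank_by(-40°): θ ← -120° -40° = -160°
rotate_crank_by(-15°): θ ← -160° -15° = -175°
crank pin P = (r cos θ, r sin θ) = (-10.958142, -0.958713)
h = r sin θ − e = -0.958713 − 15 = -15.958713
x = r cos θ + √(L² − h²) = -10.958142 + √(69696.0 − 254.6805) = -10.958142 + 263.517209 = 252.559067

252.5591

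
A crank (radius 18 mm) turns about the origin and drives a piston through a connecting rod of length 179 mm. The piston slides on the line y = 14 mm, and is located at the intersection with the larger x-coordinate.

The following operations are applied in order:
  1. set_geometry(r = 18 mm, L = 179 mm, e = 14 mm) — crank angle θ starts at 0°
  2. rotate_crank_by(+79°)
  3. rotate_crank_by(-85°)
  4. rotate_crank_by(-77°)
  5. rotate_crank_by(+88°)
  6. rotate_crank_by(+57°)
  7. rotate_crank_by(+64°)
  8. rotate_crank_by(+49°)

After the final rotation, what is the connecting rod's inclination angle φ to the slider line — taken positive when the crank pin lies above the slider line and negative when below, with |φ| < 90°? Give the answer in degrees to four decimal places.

-3.9823

set_geometry: r = 18 mm, L = 179 mm, e = 14 mm; θ ← 0°
rotate_crank_by(+79°): θ ← 0° +79° = 79°
rotate_crank_by(-85°): θ ← 79° -85° = -6°
rotate_crank_by(-77°): θ ← -6° -77° = -83°
rotate_crank_by(+88°): θ ← -83° +88° = 5°
rotate_crank_by(+57°): θ ← 5° +57° = 62°
rotate_crank_by(+64°): θ ← 62° +64° = 126°
rotate_crank_by(+49°): θ ← 126° +49° = 175°
crank pin P = (r cos θ, r sin θ) = (-17.931505, 1.568803)
h = r sin θ − e = 1.568803 − 14 = -12.431197
sin φ = h / L = -12.431197 / 179 = -0.06944803
φ = arcsin(-0.06944803) = -3.982284°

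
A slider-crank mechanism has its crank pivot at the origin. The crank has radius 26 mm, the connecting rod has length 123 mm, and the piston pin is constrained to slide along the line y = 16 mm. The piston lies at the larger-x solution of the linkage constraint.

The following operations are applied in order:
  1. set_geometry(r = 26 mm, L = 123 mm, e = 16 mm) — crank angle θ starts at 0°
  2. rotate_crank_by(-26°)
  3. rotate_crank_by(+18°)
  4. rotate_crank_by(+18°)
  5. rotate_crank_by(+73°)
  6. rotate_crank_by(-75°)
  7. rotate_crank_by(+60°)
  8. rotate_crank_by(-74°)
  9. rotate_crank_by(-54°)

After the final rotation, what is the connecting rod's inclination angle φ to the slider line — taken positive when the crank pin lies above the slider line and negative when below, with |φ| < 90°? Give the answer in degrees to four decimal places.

set_geometry: r = 26 mm, L = 123 mm, e = 16 mm; θ ← 0°
rotate_crank_by(-26°): θ ← 0° -26° = -26°
rotate_crank_by(+18°): θ ← -26° +18° = -8°
rotate_crank_by(+18°): θ ← -8° +18° = 10°
rotate_crank_by(+73°): θ ← 10° +73° = 83°
rotate_crank_by(-75°): θ ← 83° -75° = 8°
rotate_crank_by(+60°): θ ← 8° +60° = 68°
rotate_crank_by(-74°): θ ← 68° -74° = -6°
rotate_crank_by(-54°): θ ← -6° -54° = -60°
crank pin P = (r cos θ, r sin θ) = (13.000000, -22.516660)
h = r sin θ − e = -22.516660 − 16 = -38.516660
sin φ = h / L = -38.516660 / 123 = -0.31314358
φ = arcsin(-0.31314358) = -18.248780°

-18.2488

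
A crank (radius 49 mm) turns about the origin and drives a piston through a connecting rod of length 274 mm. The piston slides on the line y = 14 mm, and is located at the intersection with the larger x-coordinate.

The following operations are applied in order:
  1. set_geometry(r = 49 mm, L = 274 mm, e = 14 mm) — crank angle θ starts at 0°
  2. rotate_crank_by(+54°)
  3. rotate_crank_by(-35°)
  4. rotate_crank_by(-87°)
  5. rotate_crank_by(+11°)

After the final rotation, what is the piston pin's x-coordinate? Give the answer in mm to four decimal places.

295.0910

set_geometry: r = 49 mm, L = 274 mm, e = 14 mm; θ ← 0°
rotate_crank_by(+54°): θ ← 0° +54° = 54°
rotate_crank_by(-35°): θ ← 54° -35° = 19°
rotate_crank_by(-87°): θ ← 19° -87° = -68°
rotate_crank_by(+11°): θ ← -68° +11° = -57°
crank pin P = (r cos θ, r sin θ) = (26.687313, -41.094858)
h = r sin θ − e = -41.094858 − 14 = -55.094858
x = r cos θ + √(L² − h²) = 26.687313 + √(75076.0 − 3035.4434) = 26.687313 + 268.403719 = 295.091032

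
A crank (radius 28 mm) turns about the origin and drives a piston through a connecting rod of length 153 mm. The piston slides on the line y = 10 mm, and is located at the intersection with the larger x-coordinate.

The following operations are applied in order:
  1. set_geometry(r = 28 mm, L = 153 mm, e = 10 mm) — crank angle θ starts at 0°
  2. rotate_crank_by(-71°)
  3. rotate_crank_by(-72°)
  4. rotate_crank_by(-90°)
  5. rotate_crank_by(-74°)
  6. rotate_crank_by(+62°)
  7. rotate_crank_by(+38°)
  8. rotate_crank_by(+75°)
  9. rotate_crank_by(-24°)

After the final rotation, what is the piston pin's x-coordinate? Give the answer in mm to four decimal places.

125.9183

set_geometry: r = 28 mm, L = 153 mm, e = 10 mm; θ ← 0°
rotate_crank_by(-71°): θ ← 0° -71° = -71°
rotate_crank_by(-72°): θ ← -71° -72° = -143°
rotate_crank_by(-90°): θ ← -143° -90° = -233°
rotate_crank_by(-74°): θ ← -233° -74° = -307°
rotate_crank_by(+62°): θ ← -307° +62° = -245°
rotate_crank_by(+38°): θ ← -245° +38° = -207°
rotate_crank_by(+75°): θ ← -207° +75° = -132°
rotate_crank_by(-24°): θ ← -132° -24° = -156°
crank pin P = (r cos θ, r sin θ) = (-25.579273, -11.388626)
h = r sin θ − e = -11.388626 − 10 = -21.388626
x = r cos θ + √(L² − h²) = -25.579273 + √(23409.0 − 457.4733) = -25.579273 + 151.497613 = 125.918340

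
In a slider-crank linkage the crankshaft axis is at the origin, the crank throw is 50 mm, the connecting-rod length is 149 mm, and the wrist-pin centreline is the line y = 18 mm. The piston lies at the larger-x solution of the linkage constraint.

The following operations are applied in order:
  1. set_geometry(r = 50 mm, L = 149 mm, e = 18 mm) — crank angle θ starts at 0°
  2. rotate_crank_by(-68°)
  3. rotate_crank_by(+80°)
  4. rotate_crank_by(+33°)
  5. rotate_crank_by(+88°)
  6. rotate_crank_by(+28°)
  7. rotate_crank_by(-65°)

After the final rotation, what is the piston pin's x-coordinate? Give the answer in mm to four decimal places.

set_geometry: r = 50 mm, L = 149 mm, e = 18 mm; θ ← 0°
rotate_crank_by(-68°): θ ← 0° -68° = -68°
rotate_crank_by(+80°): θ ← -68° +80° = 12°
rotate_crank_by(+33°): θ ← 12° +33° = 45°
rotate_crank_by(+88°): θ ← 45° +88° = 133°
rotate_crank_by(+28°): θ ← 133° +28° = 161°
rotate_crank_by(-65°): θ ← 161° -65° = 96°
crank pin P = (r cos θ, r sin θ) = (-5.226423, 49.726095)
h = r sin θ − e = 49.726095 − 18 = 31.726095
x = r cos θ + √(L² − h²) = -5.226423 + √(22201.0 − 1006.5451) = -5.226423 + 145.583155 = 140.356731

140.3567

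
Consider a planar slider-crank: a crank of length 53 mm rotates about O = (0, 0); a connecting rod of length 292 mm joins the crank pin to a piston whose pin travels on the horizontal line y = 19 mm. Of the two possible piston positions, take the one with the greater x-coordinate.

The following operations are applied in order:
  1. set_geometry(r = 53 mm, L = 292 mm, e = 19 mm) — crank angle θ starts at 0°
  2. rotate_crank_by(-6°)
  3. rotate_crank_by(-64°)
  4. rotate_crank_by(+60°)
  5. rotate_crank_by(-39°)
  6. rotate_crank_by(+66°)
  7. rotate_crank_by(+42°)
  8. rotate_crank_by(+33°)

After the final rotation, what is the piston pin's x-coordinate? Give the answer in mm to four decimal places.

288.1679

set_geometry: r = 53 mm, L = 292 mm, e = 19 mm; θ ← 0°
rotate_crank_by(-6°): θ ← 0° -6° = -6°
rotate_crank_by(-64°): θ ← -6° -64° = -70°
rotate_crank_by(+60°): θ ← -70° +60° = -10°
rotate_crank_by(-39°): θ ← -10° -39° = -49°
rotate_crank_by(+66°): θ ← -49° +66° = 17°
rotate_crank_by(+42°): θ ← 17° +42° = 59°
rotate_crank_by(+33°): θ ← 59° +33° = 92°
crank pin P = (r cos θ, r sin θ) = (-1.849673, 52.967714)
h = r sin θ − e = 52.967714 − 19 = 33.967714
x = r cos θ + √(L² − h²) = -1.849673 + √(85264.0 − 1153.8056) = -1.849673 + 290.017576 = 288.167903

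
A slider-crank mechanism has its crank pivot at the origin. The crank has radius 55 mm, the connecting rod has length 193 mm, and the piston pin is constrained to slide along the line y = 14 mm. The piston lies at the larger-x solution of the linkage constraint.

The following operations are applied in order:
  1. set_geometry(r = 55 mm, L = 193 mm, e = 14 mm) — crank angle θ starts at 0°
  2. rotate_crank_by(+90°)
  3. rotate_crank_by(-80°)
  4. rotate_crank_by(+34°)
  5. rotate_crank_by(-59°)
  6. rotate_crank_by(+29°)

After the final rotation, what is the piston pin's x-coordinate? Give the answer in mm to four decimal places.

246.3650

set_geometry: r = 55 mm, L = 193 mm, e = 14 mm; θ ← 0°
rotate_crank_by(+90°): θ ← 0° +90° = 90°
rotate_crank_by(-80°): θ ← 90° -80° = 10°
rotate_crank_by(+34°): θ ← 10° +34° = 44°
rotate_crank_by(-59°): θ ← 44° -59° = -15°
rotate_crank_by(+29°): θ ← -15° +29° = 14°
crank pin P = (r cos θ, r sin θ) = (53.366265, 13.305704)
h = r sin θ − e = 13.305704 − 14 = -0.694296
x = r cos θ + √(L² − h²) = 53.366265 + √(37249.0 − 0.4820) = 53.366265 + 192.998751 = 246.365016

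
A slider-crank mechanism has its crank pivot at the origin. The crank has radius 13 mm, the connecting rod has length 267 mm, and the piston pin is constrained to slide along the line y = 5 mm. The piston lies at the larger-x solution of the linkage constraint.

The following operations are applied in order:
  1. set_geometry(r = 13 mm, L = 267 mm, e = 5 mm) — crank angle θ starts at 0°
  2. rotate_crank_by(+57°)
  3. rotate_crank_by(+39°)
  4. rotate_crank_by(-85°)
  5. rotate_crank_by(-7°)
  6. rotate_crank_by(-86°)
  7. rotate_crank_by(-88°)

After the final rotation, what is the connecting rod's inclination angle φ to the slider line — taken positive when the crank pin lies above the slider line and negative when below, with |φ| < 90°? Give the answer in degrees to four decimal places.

set_geometry: r = 13 mm, L = 267 mm, e = 5 mm; θ ← 0°
rotate_crank_by(+57°): θ ← 0° +57° = 57°
rotate_crank_by(+39°): θ ← 57° +39° = 96°
rotate_crank_by(-85°): θ ← 96° -85° = 11°
rotate_crank_by(-7°): θ ← 11° -7° = 4°
rotate_crank_by(-86°): θ ← 4° -86° = -82°
rotate_crank_by(-88°): θ ← -82° -88° = -170°
crank pin P = (r cos θ, r sin θ) = (-12.802501, -2.257426)
h = r sin θ − e = -2.257426 − 5 = -7.257426
sin φ = h / L = -7.257426 / 267 = -0.02718137
φ = arcsin(-0.02718137) = -1.557570°

-1.5576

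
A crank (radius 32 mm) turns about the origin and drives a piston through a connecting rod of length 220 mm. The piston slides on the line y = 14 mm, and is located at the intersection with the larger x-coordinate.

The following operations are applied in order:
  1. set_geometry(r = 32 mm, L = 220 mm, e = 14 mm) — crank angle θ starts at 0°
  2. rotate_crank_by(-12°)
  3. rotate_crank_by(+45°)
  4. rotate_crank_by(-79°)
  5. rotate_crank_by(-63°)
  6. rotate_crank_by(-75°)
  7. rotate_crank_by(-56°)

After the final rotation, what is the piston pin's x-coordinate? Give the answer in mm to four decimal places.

set_geometry: r = 32 mm, L = 220 mm, e = 14 mm; θ ← 0°
rotate_crank_by(-12°): θ ← 0° -12° = -12°
rotate_crank_by(+45°): θ ← -12° +45° = 33°
rotate_crank_by(-79°): θ ← 33° -79° = -46°
rotate_crank_by(-63°): θ ← -46° -63° = -109°
rotate_crank_by(-75°): θ ← -109° -75° = -184°
rotate_crank_by(-56°): θ ← -184° -56° = -240°
crank pin P = (r cos θ, r sin θ) = (-16.000000, 27.712813)
h = r sin θ − e = 27.712813 − 14 = 13.712813
x = r cos θ + √(L² − h²) = -16.000000 + √(48400.0 − 188.0412) = -16.000000 + 219.572218 = 203.572218

203.5722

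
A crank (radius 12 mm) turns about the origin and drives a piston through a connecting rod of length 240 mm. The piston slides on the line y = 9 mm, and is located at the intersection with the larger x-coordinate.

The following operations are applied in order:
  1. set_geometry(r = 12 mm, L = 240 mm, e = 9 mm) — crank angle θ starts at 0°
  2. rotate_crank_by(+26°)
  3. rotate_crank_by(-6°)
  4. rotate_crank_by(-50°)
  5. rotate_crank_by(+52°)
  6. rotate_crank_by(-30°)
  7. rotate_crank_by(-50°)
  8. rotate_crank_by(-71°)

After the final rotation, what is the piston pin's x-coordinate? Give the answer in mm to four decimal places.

set_geometry: r = 12 mm, L = 240 mm, e = 9 mm; θ ← 0°
rotate_crank_by(+26°): θ ← 0° +26° = 26°
rotate_crank_by(-6°): θ ← 26° -6° = 20°
rotate_crank_by(-50°): θ ← 20° -50° = -30°
rotate_crank_by(+52°): θ ← -30° +52° = 22°
rotate_crank_by(-30°): θ ← 22° -30° = -8°
rotate_crank_by(-50°): θ ← -8° -50° = -58°
rotate_crank_by(-71°): θ ← -58° -71° = -129°
crank pin P = (r cos θ, r sin θ) = (-7.551845, -9.325752)
h = r sin θ − e = -9.325752 − 9 = -18.325752
x = r cos θ + √(L² − h²) = -7.551845 + √(57600.0 − 335.8332) = -7.551845 + 239.299325 = 231.747480

231.7475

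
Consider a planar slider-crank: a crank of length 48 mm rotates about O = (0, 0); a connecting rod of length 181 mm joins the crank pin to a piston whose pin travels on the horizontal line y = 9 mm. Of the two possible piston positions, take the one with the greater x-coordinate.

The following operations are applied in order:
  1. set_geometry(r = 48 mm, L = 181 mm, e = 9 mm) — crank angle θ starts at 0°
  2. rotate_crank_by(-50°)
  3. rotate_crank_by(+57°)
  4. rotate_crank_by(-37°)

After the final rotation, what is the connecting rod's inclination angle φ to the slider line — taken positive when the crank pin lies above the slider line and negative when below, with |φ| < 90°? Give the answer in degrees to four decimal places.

set_geometry: r = 48 mm, L = 181 mm, e = 9 mm; θ ← 0°
rotate_crank_by(-50°): θ ← 0° -50° = -50°
rotate_crank_by(+57°): θ ← -50° +57° = 7°
rotate_crank_by(-37°): θ ← 7° -37° = -30°
crank pin P = (r cos θ, r sin θ) = (41.569219, -24.000000)
h = r sin θ − e = -24.000000 − 9 = -33.000000
sin φ = h / L = -33.000000 / 181 = -0.18232044
φ = arcsin(-0.18232044) = -10.504948°

-10.5049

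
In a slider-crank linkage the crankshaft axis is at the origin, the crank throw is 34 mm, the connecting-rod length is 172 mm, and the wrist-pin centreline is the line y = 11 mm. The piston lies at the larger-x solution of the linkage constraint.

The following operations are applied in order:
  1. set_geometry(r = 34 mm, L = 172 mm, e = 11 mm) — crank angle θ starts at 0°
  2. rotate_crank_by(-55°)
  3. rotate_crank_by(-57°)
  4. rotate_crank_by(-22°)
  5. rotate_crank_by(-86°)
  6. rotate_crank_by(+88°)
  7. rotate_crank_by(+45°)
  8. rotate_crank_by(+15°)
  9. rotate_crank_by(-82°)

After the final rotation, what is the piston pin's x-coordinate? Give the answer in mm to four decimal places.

139.4791

set_geometry: r = 34 mm, L = 172 mm, e = 11 mm; θ ← 0°
rotate_crank_by(-55°): θ ← 0° -55° = -55°
rotate_crank_by(-57°): θ ← -55° -57° = -112°
rotate_crank_by(-22°): θ ← -112° -22° = -134°
rotate_crank_by(-86°): θ ← -134° -86° = -220°
rotate_crank_by(+88°): θ ← -220° +88° = -132°
rotate_crank_by(+45°): θ ← -132° +45° = -87°
rotate_crank_by(+15°): θ ← -87° +15° = -72°
rotate_crank_by(-82°): θ ← -72° -82° = -154°
crank pin P = (r cos θ, r sin θ) = (-30.558998, -14.904619)
h = r sin θ − e = -14.904619 − 11 = -25.904619
x = r cos θ + √(L² − h²) = -30.558998 + √(29584.0 − 671.0493) = -30.558998 + 170.038086 = 139.479088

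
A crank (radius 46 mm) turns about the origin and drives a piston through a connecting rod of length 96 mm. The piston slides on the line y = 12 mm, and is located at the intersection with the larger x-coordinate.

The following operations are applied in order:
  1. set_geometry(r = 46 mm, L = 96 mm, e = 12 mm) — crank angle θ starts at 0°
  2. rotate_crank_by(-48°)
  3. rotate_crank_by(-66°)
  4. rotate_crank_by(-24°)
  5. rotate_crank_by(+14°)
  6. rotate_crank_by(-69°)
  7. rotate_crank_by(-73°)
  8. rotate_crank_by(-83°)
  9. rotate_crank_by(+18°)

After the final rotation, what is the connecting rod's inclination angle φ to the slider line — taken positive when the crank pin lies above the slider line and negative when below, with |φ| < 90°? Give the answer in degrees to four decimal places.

set_geometry: r = 46 mm, L = 96 mm, e = 12 mm; θ ← 0°
rotate_crank_by(-48°): θ ← 0° -48° = -48°
rotate_crank_by(-66°): θ ← -48° -66° = -114°
rotate_crank_by(-24°): θ ← -114° -24° = -138°
rotate_crank_by(+14°): θ ← -138° +14° = -124°
rotate_crank_by(-69°): θ ← -124° -69° = -193°
rotate_crank_by(-73°): θ ← -193° -73° = -266°
rotate_crank_by(-83°): θ ← -266° -83° = -349°
rotate_crank_by(+18°): θ ← -349° +18° = -331°
crank pin P = (r cos θ, r sin θ) = (40.232507, 22.301243)
h = r sin θ − e = 22.301243 − 12 = 10.301243
sin φ = h / L = 10.301243 / 96 = 0.10730461
φ = arcsin(0.10730461) = 6.159961°

6.1600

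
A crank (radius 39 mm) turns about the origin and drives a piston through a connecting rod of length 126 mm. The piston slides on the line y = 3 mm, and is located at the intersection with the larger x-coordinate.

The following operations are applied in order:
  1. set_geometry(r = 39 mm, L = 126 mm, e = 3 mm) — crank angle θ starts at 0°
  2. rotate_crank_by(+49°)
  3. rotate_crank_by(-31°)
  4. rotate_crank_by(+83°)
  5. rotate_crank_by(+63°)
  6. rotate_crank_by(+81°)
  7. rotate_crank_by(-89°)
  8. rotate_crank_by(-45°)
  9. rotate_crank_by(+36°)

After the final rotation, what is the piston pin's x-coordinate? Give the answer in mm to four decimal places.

set_geometry: r = 39 mm, L = 126 mm, e = 3 mm; θ ← 0°
rotate_crank_by(+49°): θ ← 0° +49° = 49°
rotate_crank_by(-31°): θ ← 49° -31° = 18°
rotate_crank_by(+83°): θ ← 18° +83° = 101°
rotate_crank_by(+63°): θ ← 101° +63° = 164°
rotate_crank_by(+81°): θ ← 164° +81° = 245°
rotate_crank_by(-89°): θ ← 245° -89° = 156°
rotate_crank_by(-45°): θ ← 156° -45° = 111°
rotate_crank_by(+36°): θ ← 111° +36° = 147°
crank pin P = (r cos θ, r sin θ) = (-32.708152, 21.240922)
h = r sin θ − e = 21.240922 − 3 = 18.240922
x = r cos θ + √(L² − h²) = -32.708152 + √(15876.0 − 332.7312) = -32.708152 + 124.672646 = 91.964494

91.9645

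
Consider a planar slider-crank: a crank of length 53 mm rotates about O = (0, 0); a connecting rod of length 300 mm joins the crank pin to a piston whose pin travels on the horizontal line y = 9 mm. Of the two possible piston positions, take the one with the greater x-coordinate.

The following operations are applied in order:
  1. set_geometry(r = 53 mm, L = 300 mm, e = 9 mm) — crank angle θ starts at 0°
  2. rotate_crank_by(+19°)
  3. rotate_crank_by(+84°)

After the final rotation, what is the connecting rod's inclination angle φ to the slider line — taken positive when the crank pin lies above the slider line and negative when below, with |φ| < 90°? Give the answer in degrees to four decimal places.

8.1716

set_geometry: r = 53 mm, L = 300 mm, e = 9 mm; θ ← 0°
rotate_crank_by(+19°): θ ← 0° +19° = 19°
rotate_crank_by(+84°): θ ← 19° +84° = 103°
crank pin P = (r cos θ, r sin θ) = (-11.922406, 51.641613)
h = r sin θ − e = 51.641613 − 9 = 42.641613
sin φ = h / L = 42.641613 / 300 = 0.14213871
φ = arcsin(0.14213871) = 8.171623°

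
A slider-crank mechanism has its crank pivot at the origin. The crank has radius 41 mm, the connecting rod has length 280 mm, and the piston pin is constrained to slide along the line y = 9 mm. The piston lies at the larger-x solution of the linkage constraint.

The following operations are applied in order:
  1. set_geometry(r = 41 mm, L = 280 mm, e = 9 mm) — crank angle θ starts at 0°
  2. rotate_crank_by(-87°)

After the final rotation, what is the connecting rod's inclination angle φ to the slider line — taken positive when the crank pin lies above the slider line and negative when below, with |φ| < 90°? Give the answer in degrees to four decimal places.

set_geometry: r = 41 mm, L = 280 mm, e = 9 mm; θ ← 0°
rotate_crank_by(-87°): θ ← 0° -87° = -87°
crank pin P = (r cos θ, r sin θ) = (2.145774, -40.943811)
h = r sin θ − e = -40.943811 − 9 = -49.943811
sin φ = h / L = -49.943811 / 280 = -0.17837075
φ = arcsin(-0.17837075) = -10.274875°

-10.2749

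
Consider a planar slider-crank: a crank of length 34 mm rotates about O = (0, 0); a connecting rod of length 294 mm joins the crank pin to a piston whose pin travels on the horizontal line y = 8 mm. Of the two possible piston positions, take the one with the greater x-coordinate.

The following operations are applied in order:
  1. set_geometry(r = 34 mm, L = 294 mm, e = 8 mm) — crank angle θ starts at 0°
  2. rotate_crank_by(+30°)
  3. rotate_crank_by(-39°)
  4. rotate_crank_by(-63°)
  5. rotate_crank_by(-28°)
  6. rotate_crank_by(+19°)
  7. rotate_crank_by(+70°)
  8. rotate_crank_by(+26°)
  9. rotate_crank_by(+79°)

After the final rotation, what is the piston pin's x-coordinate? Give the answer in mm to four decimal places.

290.4837

set_geometry: r = 34 mm, L = 294 mm, e = 8 mm; θ ← 0°
rotate_crank_by(+30°): θ ← 0° +30° = 30°
rotate_crank_by(-39°): θ ← 30° -39° = -9°
rotate_crank_by(-63°): θ ← -9° -63° = -72°
rotate_crank_by(-28°): θ ← -72° -28° = -100°
rotate_crank_by(+19°): θ ← -100° +19° = -81°
rotate_crank_by(+70°): θ ← -81° +70° = -11°
rotate_crank_by(+26°): θ ← -11° +26° = 15°
rotate_crank_by(+79°): θ ← 15° +79° = 94°
crank pin P = (r cos θ, r sin θ) = (-2.371720, 33.917178)
h = r sin θ − e = 33.917178 − 8 = 25.917178
x = r cos θ + √(L² − h²) = -2.371720 + √(86436.0 − 671.7001) = -2.371720 + 292.855425 = 290.483705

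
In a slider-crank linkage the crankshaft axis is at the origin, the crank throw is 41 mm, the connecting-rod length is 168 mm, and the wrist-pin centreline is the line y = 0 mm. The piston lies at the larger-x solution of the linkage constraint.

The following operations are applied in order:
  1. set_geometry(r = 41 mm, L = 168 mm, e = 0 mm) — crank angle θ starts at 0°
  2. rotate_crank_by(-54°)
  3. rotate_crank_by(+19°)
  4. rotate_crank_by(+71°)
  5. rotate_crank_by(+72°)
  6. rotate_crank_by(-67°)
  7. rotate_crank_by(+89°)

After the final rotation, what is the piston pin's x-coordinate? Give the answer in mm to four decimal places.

set_geometry: r = 41 mm, L = 168 mm, e = 0 mm; θ ← 0°
rotate_crank_by(-54°): θ ← 0° -54° = -54°
rotate_crank_by(+19°): θ ← -54° +19° = -35°
rotate_crank_by(+71°): θ ← -35° +71° = 36°
rotate_crank_by(+72°): θ ← 36° +72° = 108°
rotate_crank_by(-67°): θ ← 108° -67° = 41°
rotate_crank_by(+89°): θ ← 41° +89° = 130°
crank pin P = (r cos θ, r sin θ) = (-26.354292, 31.407822)
h = r sin θ − e = 31.407822 − 0 = 31.407822
x = r cos θ + √(L² − h²) = -26.354292 + √(28224.0 − 986.4513) = -26.354292 + 165.038022 = 138.683730

138.6837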